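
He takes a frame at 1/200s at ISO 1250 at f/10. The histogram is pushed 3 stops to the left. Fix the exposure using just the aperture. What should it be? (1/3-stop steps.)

Underexposed by 3 stops → need 3 stops brighter.
Aperture: f/10 → f/9 → f/8 → f/7.1 → f/6.3 → f/5.6 → f/5 → f/4.5 → f/4 → f/3.5.

f/3.5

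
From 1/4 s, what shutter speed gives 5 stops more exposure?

Shutter speed: 1/4 → 1/2 → 1 → 2 → 4 → 8 — 5 stops longer (brighter).

8 s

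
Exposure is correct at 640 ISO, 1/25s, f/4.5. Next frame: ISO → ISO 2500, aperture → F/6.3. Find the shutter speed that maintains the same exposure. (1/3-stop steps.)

1/50s

ISO: 640 → 800 → 1000 → 1250 → 1600 → 2000 → 2500 — 2 stops higher (brighter).
Aperture: f/4.5 → f/5 → f/5.6 → f/6.3 — 1 stop stopped down (darker).
Net change so far: 1 stop brighter. Offset with the shutter speed: 1/25 → 1/30 → 1/40 → 1/50.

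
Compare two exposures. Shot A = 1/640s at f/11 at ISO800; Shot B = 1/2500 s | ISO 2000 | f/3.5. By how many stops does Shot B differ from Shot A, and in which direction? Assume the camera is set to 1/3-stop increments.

Aperture: f/11 → f/10 → f/9 → f/8 → f/7.1 → f/6.3 → f/5.6 → f/5 → f/4.5 → f/4 → f/3.5 — 3 1/3 stops wider (brighter).
Shutter speed: 1/640 → 1/800 → 1/1000 → 1/1250 → 1/1600 → 1/2000 → 1/2500 — 2 stops faster (darker).
ISO: 800 → 1000 → 1250 → 1600 → 2000 — 1 1/3 stops raised (brighter).
Net: +3 1/3 −2 +1 1/3 = +2 2/3 stops.

2 2/3 stops brighter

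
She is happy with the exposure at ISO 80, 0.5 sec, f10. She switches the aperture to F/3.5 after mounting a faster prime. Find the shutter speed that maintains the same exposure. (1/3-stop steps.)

1/15s

Aperture: f/10 → f/9 → f/8 → f/7.1 → f/6.3 → f/5.6 → f/5 → f/4.5 → f/4 → f/3.5 — 3 stops larger aperture (brighter).
Need 3 stops darker from the shutter speed: 0.5 → 0.4 → 0.3 → 1/4 → 1/5 → 1/6 → 1/8 → 1/10 → 1/13 → 1/15.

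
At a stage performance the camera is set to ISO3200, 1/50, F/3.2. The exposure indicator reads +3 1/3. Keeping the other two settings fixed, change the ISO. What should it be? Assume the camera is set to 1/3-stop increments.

Overexposed by 3 1/3 stops → need 3 1/3 stops darker.
ISO: 3200 → 2500 → 2000 → 1600 → 1250 → 1000 → 800 → 640 → 500 → 400 → 320.

ISO 320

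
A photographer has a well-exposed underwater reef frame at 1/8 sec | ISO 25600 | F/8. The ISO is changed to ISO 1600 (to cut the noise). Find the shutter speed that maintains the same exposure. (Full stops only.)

ISO: 25600 → 12800 → 6400 → 3200 → 1600 — 4 stops lower (darker).
Need 4 stops brighter from the shutter speed: 1/8 → 1/4 → 1/2 → 1 → 2.

2 s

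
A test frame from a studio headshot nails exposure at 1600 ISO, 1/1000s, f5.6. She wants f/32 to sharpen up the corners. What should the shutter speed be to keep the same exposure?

Aperture: f/5.6 → f/8 → f/11 → f/16 → f/22 → f/32 — 5 stops smaller aperture (darker).
Need 5 stops brighter from the shutter speed: 1/1000 → 1/500 → 1/250 → 1/125 → 1/60 → 1/30.

1/30s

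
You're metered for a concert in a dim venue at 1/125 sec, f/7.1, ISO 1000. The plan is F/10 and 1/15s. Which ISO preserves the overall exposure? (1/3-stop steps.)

Aperture: f/7.1 → f/8 → f/9 → f/10 — 1 stop narrower (darker).
Shutter speed: 1/125 → 1/100 → 1/80 → 1/60 → 1/50 → 1/40 → 1/30 → 1/25 → 1/20 → 1/15 — 3 stops slower (brighter).
Net change so far: 2 stops brighter. Offset with the ISO: 1000 → 800 → 640 → 500 → 400 → 320 → 250.

ISO 250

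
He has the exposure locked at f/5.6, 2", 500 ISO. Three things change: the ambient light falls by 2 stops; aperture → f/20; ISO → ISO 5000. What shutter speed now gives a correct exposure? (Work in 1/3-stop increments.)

Scene light: 2 stops darker.
Aperture: f/5.6 → f/6.3 → f/7.1 → f/8 → f/9 → f/10 → f/11 → f/13 → f/14 → f/16 → f/18 → f/20 — 3 2/3 stops narrower (darker).
ISO: 500 → 640 → 800 → 1000 → 1250 → 1600 → 2000 → 2500 → 3200 → 4000 → 5000 — 3 1/3 stops raised (brighter).
Net so far: 2 1/3 stops darker. Shutter speed: 2 → 2.5 → 3.2 → 4 → 5 → 6 → 8 → 10.

10 s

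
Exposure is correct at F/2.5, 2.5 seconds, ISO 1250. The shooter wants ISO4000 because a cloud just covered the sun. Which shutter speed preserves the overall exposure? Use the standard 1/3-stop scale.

0.8 s

ISO: 1250 → 1600 → 2000 → 2500 → 3200 → 4000 — 1 2/3 stops higher (brighter).
Need 1 2/3 stops darker from the shutter speed: 2.5 → 2 → 1.6 → 1.3 → 1 → 0.8.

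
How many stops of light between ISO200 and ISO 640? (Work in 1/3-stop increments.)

200 → 250 → 320 → 400 → 500 → 640 — count the steps: 5 third-stops = 1 2/3 stops.

1 2/3 stops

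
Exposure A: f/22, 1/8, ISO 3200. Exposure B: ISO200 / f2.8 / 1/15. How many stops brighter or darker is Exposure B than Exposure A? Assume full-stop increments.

Aperture: f/22 → f/16 → f/11 → f/8 → f/5.6 → f/4 → f/2.8 — 6 stops larger aperture (brighter).
Shutter speed: 1/8 → 1/15 — 1 stop faster (darker).
ISO: 3200 → 1600 → 800 → 400 → 200 — 4 stops dropped (darker).
Net: +6 −1 −4 = +1 stop.

1 stop brighter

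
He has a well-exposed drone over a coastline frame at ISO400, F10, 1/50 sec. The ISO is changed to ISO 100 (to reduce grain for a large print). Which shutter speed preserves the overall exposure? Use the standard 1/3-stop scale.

ISO: 400 → 320 → 250 → 200 → 160 → 125 → 100 — 2 stops dropped (darker).
Need 2 stops brighter from the shutter speed: 1/50 → 1/40 → 1/30 → 1/25 → 1/20 → 1/15 → 1/13.

1/13s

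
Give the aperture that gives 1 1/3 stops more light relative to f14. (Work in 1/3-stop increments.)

Aperture: f/14 → f/13 → f/11 → f/10 → f/9 — 1 1/3 stops larger aperture (brighter).

f/9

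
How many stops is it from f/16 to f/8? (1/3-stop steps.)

f/16 → f/14 → f/13 → f/11 → f/10 → f/9 → f/8 — count the steps: 6 third-stops = 2 stops.

2 stops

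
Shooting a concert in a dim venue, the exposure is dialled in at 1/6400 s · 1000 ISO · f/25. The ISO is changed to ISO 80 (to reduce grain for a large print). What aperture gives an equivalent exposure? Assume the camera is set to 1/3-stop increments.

ISO: 1000 → 800 → 640 → 500 → 400 → 320 → 250 → 200 → 160 → 125 → 100 → 80 — 3 2/3 stops lower (darker).
Need 3 2/3 stops brighter from the aperture: f/25 → f/22 → f/20 → f/18 → f/16 → f/14 → f/13 → f/11 → f/10 → f/9 → f/8 → f/7.1.

f/7.1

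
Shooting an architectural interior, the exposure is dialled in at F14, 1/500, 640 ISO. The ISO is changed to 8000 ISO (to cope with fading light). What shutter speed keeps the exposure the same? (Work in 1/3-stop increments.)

ISO: 640 → 800 → 1000 → 1250 → 1600 → 2000 → 2500 → 3200 → 4000 → 5000 → 6400 → 8000 — 3 2/3 stops higher (brighter).
Need 3 2/3 stops darker from the shutter speed: 1/500 → 1/640 → 1/800 → 1/1000 → 1/1250 → 1/1600 → 1/2000 → 1/2500 → 1/3200 → 1/4000 → 1/5000 → 1/6400.

1/6400s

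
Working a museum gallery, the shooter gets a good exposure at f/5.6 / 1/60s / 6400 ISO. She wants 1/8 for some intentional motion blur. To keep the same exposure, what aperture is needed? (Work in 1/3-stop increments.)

Shutter speed: 1/60 → 1/50 → 1/40 → 1/30 → 1/25 → 1/20 → 1/15 → 1/13 → 1/10 → 1/8 — 3 stops longer (brighter).
Need 3 stops darker from the aperture: f/5.6 → f/6.3 → f/7.1 → f/8 → f/9 → f/10 → f/11 → f/13 → f/14 → f/16.

f/16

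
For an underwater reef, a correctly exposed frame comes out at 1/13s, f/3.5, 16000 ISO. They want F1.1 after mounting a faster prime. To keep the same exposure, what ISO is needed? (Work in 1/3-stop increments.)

Aperture: f/3.5 → f/3.2 → f/2.8 → f/2.5 → f/2.2 → f/2 → f/1.8 → f/1.6 → f/1.4 → f/1.2 → f/1.1 — 3 1/3 stops opened up (brighter).
Need 3 1/3 stops darker from the ISO: 16000 → 12800 → 10000 → 8000 → 6400 → 5000 → 4000 → 3200 → 2500 → 2000 → 1600.

ISO 1600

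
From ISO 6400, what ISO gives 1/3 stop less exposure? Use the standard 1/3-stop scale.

ISO: 6400 → 5000 — 1/3 stop dropped (darker).

ISO 5000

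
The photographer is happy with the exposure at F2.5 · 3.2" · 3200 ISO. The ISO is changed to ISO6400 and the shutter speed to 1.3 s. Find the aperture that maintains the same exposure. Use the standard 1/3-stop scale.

ISO: 3200 → 4000 → 5000 → 6400 — 1 stop raised (brighter).
Shutter speed: 3.2 → 2.5 → 2 → 1.6 → 1.3 — 1 1/3 stops shorter (darker).
Net change so far: 1/3 stop darker. Offset with the aperture: f/2.5 → f/2.2.

f/2.2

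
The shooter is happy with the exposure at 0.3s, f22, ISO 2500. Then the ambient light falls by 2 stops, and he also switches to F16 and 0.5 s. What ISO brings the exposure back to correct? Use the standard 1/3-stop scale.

ISO 3200

Scene light: 2 stops darker.
Aperture: f/22 → f/20 → f/18 → f/16 — 1 stop opened up (brighter).
Shutter speed: 0.3 → 0.4 → 0.5 — 2/3 stop longer (brighter).
Net so far: 1/3 stop darker. ISO: 2500 → 3200.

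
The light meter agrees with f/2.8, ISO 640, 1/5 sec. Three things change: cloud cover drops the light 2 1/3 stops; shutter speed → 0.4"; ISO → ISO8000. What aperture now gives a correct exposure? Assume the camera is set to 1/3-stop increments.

f/6.3

Scene light: 2 1/3 stops darker.
Shutter speed: 1/5 → 1/4 → 0.3 → 0.4 — 1 stop longer (brighter).
ISO: 640 → 800 → 1000 → 1250 → 1600 → 2000 → 2500 → 3200 → 4000 → 5000 → 6400 → 8000 — 3 2/3 stops higher (brighter).
Net so far: 2 1/3 stops brighter. Aperture: f/2.8 → f/3.2 → f/3.5 → f/4 → f/4.5 → f/5 → f/5.6 → f/6.3.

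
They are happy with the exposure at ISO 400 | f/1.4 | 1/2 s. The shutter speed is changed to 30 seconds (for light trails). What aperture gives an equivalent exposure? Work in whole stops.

Shutter speed: 1/2 → 1 → 2 → 4 → 8 → 15 → 30 — 6 stops slower (brighter).
Need 6 stops darker from the aperture: f/1.4 → f/2 → f/2.8 → f/4 → f/5.6 → f/8 → f/11.

f/11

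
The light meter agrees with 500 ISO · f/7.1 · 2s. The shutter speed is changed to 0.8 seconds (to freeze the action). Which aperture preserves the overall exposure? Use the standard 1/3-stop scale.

Shutter speed: 2 → 1.6 → 1.3 → 1 → 0.8 — 1 1/3 stops faster (darker).
Need 1 1/3 stops brighter from the aperture: f/7.1 → f/6.3 → f/5.6 → f/5 → f/4.5.

f/4.5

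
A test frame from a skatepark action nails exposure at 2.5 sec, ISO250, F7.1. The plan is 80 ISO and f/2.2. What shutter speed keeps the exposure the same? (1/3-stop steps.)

ISO: 250 → 200 → 160 → 125 → 100 → 80 — 1 2/3 stops dropped (darker).
Aperture: f/7.1 → f/6.3 → f/5.6 → f/5 → f/4.5 → f/4 → f/3.5 → f/3.2 → f/2.8 → f/2.5 → f/2.2 — 3 1/3 stops wider (brighter).
Net change so far: 1 2/3 stops brighter. Offset with the shutter speed: 2.5 → 2 → 1.6 → 1.3 → 1 → 0.8.

0.8 s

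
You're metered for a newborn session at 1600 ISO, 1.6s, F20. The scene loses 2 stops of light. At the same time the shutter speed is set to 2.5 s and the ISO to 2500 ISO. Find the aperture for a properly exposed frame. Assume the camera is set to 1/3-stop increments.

Scene light: 2 stops darker.
Shutter speed: 1.6 → 2 → 2.5 — 2/3 stop slower (brighter).
ISO: 1600 → 2000 → 2500 — 2/3 stop raised (brighter).
Net so far: 2/3 stop darker. Aperture: f/20 → f/18 → f/16.

f/16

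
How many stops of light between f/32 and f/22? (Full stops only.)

1 stop

f/32 → f/22 — count the steps: 1 stop.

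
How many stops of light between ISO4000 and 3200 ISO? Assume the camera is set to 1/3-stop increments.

4000 → 3200 — count the steps: 1 third-stops = 1/3 stop.

1/3 stop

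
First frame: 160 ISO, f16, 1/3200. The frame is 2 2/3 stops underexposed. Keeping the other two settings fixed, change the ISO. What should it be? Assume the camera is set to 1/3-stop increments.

ISO 1000

Underexposed by 2 2/3 stops → need 2 2/3 stops brighter.
ISO: 160 → 200 → 250 → 320 → 400 → 500 → 640 → 800 → 1000.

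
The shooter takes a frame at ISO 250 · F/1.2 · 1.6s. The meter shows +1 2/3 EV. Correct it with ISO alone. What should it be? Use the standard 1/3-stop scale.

ISO 80

Overexposed by 1 2/3 stops → need 1 2/3 stops darker.
ISO: 250 → 200 → 160 → 125 → 100 → 80.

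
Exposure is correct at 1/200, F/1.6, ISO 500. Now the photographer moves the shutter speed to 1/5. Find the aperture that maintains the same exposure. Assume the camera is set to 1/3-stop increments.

f/10

Shutter speed: 1/200 → 1/160 → 1/125 → 1/100 → 1/80 → 1/60 → 1/50 → 1/40 → 1/30 → 1/25 → 1/20 → 1/15 → 1/13 → 1/10 → 1/8 → 1/6 → 1/5 — 5 1/3 stops slower (brighter).
Need 5 1/3 stops darker from the aperture: f/1.6 → f/1.8 → f/2 → f/2.2 → f/2.5 → f/2.8 → f/3.2 → f/3.5 → f/4 → f/4.5 → f/5 → f/5.6 → f/6.3 → f/7.1 → f/8 → f/9 → f/10.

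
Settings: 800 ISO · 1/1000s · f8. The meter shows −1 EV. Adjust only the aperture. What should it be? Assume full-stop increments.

Underexposed by 1 stop → need 1 stop brighter.
Aperture: f/8 → f/5.6.

f/5.6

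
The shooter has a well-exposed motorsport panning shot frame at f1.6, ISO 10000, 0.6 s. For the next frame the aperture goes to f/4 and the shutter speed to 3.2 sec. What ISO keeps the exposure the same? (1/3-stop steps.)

ISO 12800

Aperture: f/1.6 → f/1.8 → f/2 → f/2.2 → f/2.5 → f/2.8 → f/3.2 → f/3.5 → f/4 — 2 2/3 stops smaller aperture (darker).
Shutter speed: 0.6 → 0.8 → 1 → 1.3 → 1.6 → 2 → 2.5 → 3.2 — 2 1/3 stops slower (brighter).
Net change so far: 1/3 stop darker. Offset with the ISO: 10000 → 12800.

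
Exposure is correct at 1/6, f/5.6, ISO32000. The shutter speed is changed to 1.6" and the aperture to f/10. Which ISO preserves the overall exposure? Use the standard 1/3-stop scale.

ISO 10000

Shutter speed: 1/6 → 1/5 → 1/4 → 0.3 → 0.4 → 0.5 → 0.6 → 0.8 → 1 → 1.3 → 1.6 — 3 1/3 stops slower (brighter).
Aperture: f/5.6 → f/6.3 → f/7.1 → f/8 → f/9 → f/10 — 1 2/3 stops smaller aperture (darker).
Net change so far: 1 2/3 stops brighter. Offset with the ISO: 32000 → 25600 → 20000 → 16000 → 12800 → 10000.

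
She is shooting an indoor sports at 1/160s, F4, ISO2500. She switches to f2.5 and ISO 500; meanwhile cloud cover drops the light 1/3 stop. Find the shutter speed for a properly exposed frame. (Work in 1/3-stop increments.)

1/60s

Scene light: 1/3 stop darker.
Aperture: f/4 → f/3.5 → f/3.2 → f/2.8 → f/2.5 — 1 1/3 stops wider (brighter).
ISO: 2500 → 2000 → 1600 → 1250 → 1000 → 800 → 640 → 500 — 2 1/3 stops lower (darker).
Net so far: 1 1/3 stops darker. Shutter speed: 1/160 → 1/125 → 1/100 → 1/80 → 1/60.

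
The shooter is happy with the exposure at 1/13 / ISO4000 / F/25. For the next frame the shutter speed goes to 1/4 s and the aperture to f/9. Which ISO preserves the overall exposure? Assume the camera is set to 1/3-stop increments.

ISO 160

Shutter speed: 1/13 → 1/10 → 1/8 → 1/6 → 1/5 → 1/4 — 1 2/3 stops longer (brighter).
Aperture: f/25 → f/22 → f/20 → f/18 → f/16 → f/14 → f/13 → f/11 → f/10 → f/9 — 3 stops wider (brighter).
Net change so far: 4 2/3 stops brighter. Offset with the ISO: 4000 → 3200 → 2500 → 2000 → 1600 → 1250 → 1000 → 800 → 640 → 500 → 400 → 320 → 250 → 200 → 160.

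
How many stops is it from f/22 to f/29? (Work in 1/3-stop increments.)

f/22 → f/25 → f/29 — count the steps: 2 third-stops = 2/3 stop.

2/3 stop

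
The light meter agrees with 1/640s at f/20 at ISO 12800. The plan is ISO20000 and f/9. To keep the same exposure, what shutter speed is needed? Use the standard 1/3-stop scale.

1/5000s

ISO: 12800 → 16000 → 20000 — 2/3 stop higher (brighter).
Aperture: f/20 → f/18 → f/16 → f/14 → f/13 → f/11 → f/10 → f/9 — 2 1/3 stops wider (brighter).
Net change so far: 3 stops brighter. Offset with the shutter speed: 1/640 → 1/800 → 1/1000 → 1/1250 → 1/1600 → 1/2000 → 1/2500 → 1/3200 → 1/4000 → 1/5000.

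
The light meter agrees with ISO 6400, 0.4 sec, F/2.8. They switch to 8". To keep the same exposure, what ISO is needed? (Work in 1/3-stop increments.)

ISO 320

Shutter speed: 0.4 → 0.5 → 0.6 → 0.8 → 1 → 1.3 → 1.6 → 2 → 2.5 → 3.2 → 4 → 5 → 6 → 8 — 4 1/3 stops longer (brighter).
Need 4 1/3 stops darker from the ISO: 6400 → 5000 → 4000 → 3200 → 2500 → 2000 → 1600 → 1250 → 1000 → 800 → 640 → 500 → 400 → 320.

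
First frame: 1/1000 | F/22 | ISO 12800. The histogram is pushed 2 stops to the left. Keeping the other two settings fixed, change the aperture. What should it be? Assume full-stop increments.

Underexposed by 2 stops → need 2 stops brighter.
Aperture: f/22 → f/16 → f/11.

f/11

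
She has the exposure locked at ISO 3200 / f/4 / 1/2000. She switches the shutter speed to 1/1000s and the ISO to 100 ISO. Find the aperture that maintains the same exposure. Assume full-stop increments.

Shutter speed: 1/2000 → 1/1000 — 1 stop slower (brighter).
ISO: 3200 → 1600 → 800 → 400 → 200 → 100 — 5 stops lower (darker).
Net change so far: 4 stops darker. Offset with the aperture: f/4 → f/2.8 → f/2 → f/1.4 → f/1.0.

f/1.0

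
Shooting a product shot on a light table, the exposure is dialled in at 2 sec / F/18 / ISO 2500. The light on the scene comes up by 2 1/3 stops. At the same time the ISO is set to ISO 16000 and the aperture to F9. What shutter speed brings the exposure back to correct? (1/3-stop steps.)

1/60s

Scene light: 2 1/3 stops brighter.
ISO: 2500 → 3200 → 4000 → 5000 → 6400 → 8000 → 10000 → 12800 → 16000 — 2 2/3 stops raised (brighter).
Aperture: f/18 → f/16 → f/14 → f/13 → f/11 → f/10 → f/9 — 2 stops wider (brighter).
Net so far: 7 stops brighter. Shutter speed: 2 → 1.6 → 1.3 → 1 → 0.8 → 0.6 → 0.5 → 0.4 → 0.3 → 1/4 → 1/5 → 1/6 → 1/8 → 1/10 → 1/13 → 1/15 → 1/20 → 1/25 → 1/30 → 1/40 → 1/50 → 1/60.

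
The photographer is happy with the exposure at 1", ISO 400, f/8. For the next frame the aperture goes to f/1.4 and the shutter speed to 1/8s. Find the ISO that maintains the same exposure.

Aperture: f/8 → f/5.6 → f/4 → f/2.8 → f/2 → f/1.4 — 5 stops wider (brighter).
Shutter speed: 1 → 1/2 → 1/4 → 1/8 — 3 stops faster (darker).
Net change so far: 2 stops brighter. Offset with the ISO: 400 → 200 → 100.

ISO 100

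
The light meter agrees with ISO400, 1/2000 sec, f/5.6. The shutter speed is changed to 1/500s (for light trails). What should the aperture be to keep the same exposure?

Shutter speed: 1/2000 → 1/1000 → 1/500 — 2 stops longer (brighter).
Need 2 stops darker from the aperture: f/5.6 → f/8 → f/11.

f/11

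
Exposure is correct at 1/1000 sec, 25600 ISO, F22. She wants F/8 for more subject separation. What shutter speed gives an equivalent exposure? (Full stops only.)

1/8000s

Aperture: f/22 → f/16 → f/11 → f/8 — 3 stops opened up (brighter).
Need 3 stops darker from the shutter speed: 1/1000 → 1/2000 → 1/4000 → 1/8000.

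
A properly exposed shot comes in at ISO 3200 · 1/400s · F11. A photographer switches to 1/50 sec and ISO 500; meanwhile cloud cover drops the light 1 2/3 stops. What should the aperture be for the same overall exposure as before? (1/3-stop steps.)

Scene light: 1 2/3 stops darker.
Shutter speed: 1/400 → 1/320 → 1/250 → 1/200 → 1/160 → 1/125 → 1/100 → 1/80 → 1/60 → 1/50 — 3 stops slower (brighter).
ISO: 3200 → 2500 → 2000 → 1600 → 1250 → 1000 → 800 → 640 → 500 — 2 2/3 stops lower (darker).
Net so far: 1 1/3 stops darker. Aperture: f/11 → f/10 → f/9 → f/8 → f/7.1.

f/7.1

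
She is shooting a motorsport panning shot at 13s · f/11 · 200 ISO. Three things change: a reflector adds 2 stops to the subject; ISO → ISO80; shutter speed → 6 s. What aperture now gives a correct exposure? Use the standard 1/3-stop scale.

f/10

Scene light: 2 stops brighter.
ISO: 200 → 160 → 125 → 100 → 80 — 1 1/3 stops dropped (darker).
Shutter speed: 13 → 10 → 8 → 6 — 1 stop faster (darker).
Net so far: 1/3 stop darker. Aperture: f/11 → f/10.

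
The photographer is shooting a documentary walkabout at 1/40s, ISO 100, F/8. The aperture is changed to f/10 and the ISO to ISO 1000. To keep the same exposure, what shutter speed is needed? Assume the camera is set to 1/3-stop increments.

1/250s

Aperture: f/8 → f/9 → f/10 — 2/3 stop stopped down (darker).
ISO: 100 → 125 → 160 → 200 → 250 → 320 → 400 → 500 → 640 → 800 → 1000 — 3 1/3 stops raised (brighter).
Net change so far: 2 2/3 stops brighter. Offset with the shutter speed: 1/40 → 1/50 → 1/60 → 1/80 → 1/100 → 1/125 → 1/160 → 1/200 → 1/250.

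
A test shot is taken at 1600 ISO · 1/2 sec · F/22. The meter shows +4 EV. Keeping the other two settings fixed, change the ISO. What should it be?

Overexposed by 4 stops → need 4 stops darker.
ISO: 1600 → 800 → 400 → 200 → 100.

ISO 100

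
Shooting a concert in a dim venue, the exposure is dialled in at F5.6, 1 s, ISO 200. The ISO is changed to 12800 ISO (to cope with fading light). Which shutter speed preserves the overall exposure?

1/60s

ISO: 200 → 400 → 800 → 1600 → 3200 → 6400 → 12800 — 6 stops higher (brighter).
Need 6 stops darker from the shutter speed: 1 → 1/2 → 1/4 → 1/8 → 1/15 → 1/30 → 1/60.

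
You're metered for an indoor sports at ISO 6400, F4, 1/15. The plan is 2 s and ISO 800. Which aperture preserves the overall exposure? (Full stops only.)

f/8

Shutter speed: 1/15 → 1/8 → 1/4 → 1/2 → 1 → 2 — 5 stops slower (brighter).
ISO: 6400 → 3200 → 1600 → 800 — 3 stops lower (darker).
Net change so far: 2 stops brighter. Offset with the aperture: f/4 → f/5.6 → f/8.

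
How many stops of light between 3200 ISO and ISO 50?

6 stops

3200 → 1600 → 800 → 400 → 200 → 100 → 50 — count the steps: 6 stops.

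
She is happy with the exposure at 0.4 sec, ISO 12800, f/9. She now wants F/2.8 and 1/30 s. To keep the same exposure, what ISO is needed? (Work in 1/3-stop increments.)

Aperture: f/9 → f/8 → f/7.1 → f/6.3 → f/5.6 → f/5 → f/4.5 → f/4 → f/3.5 → f/3.2 → f/2.8 — 3 1/3 stops larger aperture (brighter).
Shutter speed: 0.4 → 0.3 → 1/4 → 1/5 → 1/6 → 1/8 → 1/10 → 1/13 → 1/15 → 1/20 → 1/25 → 1/30 — 3 2/3 stops faster (darker).
Net change so far: 1/3 stop darker. Offset with the ISO: 12800 → 16000.

ISO 16000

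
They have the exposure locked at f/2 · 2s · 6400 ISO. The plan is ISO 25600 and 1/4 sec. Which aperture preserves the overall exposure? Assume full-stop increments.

f/1.4

ISO: 6400 → 12800 → 25600 — 2 stops higher (brighter).
Shutter speed: 2 → 1 → 1/2 → 1/4 — 3 stops faster (darker).
Net change so far: 1 stop darker. Offset with the aperture: f/2 → f/1.4.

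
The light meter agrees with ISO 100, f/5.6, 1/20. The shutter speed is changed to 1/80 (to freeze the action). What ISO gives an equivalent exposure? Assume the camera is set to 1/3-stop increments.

Shutter speed: 1/20 → 1/25 → 1/30 → 1/40 → 1/50 → 1/60 → 1/80 — 2 stops shorter (darker).
Need 2 stops brighter from the ISO: 100 → 125 → 160 → 200 → 250 → 320 → 400.

ISO 400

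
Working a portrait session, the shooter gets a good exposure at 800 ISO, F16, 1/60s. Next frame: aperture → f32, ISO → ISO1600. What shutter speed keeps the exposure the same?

1/30s

Aperture: f/16 → f/22 → f/32 — 2 stops narrower (darker).
ISO: 800 → 1600 — 1 stop raised (brighter).
Net change so far: 1 stop darker. Offset with the shutter speed: 1/60 → 1/30.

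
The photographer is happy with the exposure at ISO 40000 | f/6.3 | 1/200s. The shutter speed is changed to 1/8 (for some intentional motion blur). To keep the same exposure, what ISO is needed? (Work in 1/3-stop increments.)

ISO 1600

Shutter speed: 1/200 → 1/160 → 1/125 → 1/100 → 1/80 → 1/60 → 1/50 → 1/40 → 1/30 → 1/25 → 1/20 → 1/15 → 1/13 → 1/10 → 1/8 — 4 2/3 stops longer (brighter).
Need 4 2/3 stops darker from the ISO: 40000 → 32000 → 25600 → 20000 → 16000 → 12800 → 10000 → 8000 → 6400 → 5000 → 4000 → 3200 → 2500 → 2000 → 1600.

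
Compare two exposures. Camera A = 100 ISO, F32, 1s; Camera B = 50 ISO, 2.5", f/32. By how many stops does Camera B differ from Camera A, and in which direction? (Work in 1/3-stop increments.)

Aperture: unchanged.
Shutter speed: 1 → 1.3 → 1.6 → 2 → 2.5 — 1 1/3 stops longer (brighter).
ISO: 100 → 80 → 64 → 50 — 1 stop lower (darker).
Net: +1 1/3 −1 = +1/3 stops.

1/3 stop brighter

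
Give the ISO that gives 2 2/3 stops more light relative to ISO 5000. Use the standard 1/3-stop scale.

ISO 32000

ISO: 5000 → 6400 → 8000 → 10000 → 12800 → 16000 → 20000 → 25600 → 32000 — 2 2/3 stops raised (brighter).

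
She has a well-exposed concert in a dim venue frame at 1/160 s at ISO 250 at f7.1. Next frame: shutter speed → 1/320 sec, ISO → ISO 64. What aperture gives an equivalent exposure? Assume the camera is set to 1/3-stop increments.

f/2.5

Shutter speed: 1/160 → 1/200 → 1/250 → 1/320 — 1 stop faster (darker).
ISO: 250 → 200 → 160 → 125 → 100 → 80 → 64 — 2 stops lower (darker).
Net change so far: 3 stops darker. Offset with the aperture: f/7.1 → f/6.3 → f/5.6 → f/5 → f/4.5 → f/4 → f/3.5 → f/3.2 → f/2.8 → f/2.5.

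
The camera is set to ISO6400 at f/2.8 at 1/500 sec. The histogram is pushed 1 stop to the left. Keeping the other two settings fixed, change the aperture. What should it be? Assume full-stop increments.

f/2

Underexposed by 1 stop → need 1 stop brighter.
Aperture: f/2.8 → f/2.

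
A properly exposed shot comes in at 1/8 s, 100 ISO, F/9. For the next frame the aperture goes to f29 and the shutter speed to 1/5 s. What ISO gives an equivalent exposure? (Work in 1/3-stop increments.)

ISO 640

Aperture: f/9 → f/10 → f/11 → f/13 → f/14 → f/16 → f/18 → f/20 → f/22 → f/25 → f/29 — 3 1/3 stops stopped down (darker).
Shutter speed: 1/8 → 1/6 → 1/5 — 2/3 stop slower (brighter).
Net change so far: 2 2/3 stops darker. Offset with the ISO: 100 → 125 → 160 → 200 → 250 → 320 → 400 → 500 → 640.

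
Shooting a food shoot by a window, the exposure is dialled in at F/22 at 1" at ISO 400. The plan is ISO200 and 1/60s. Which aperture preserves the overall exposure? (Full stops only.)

f/2

ISO: 400 → 200 — 1 stop lower (darker).
Shutter speed: 1 → 1/2 → 1/4 → 1/8 → 1/15 → 1/30 → 1/60 — 6 stops shorter (darker).
Net change so far: 7 stops darker. Offset with the aperture: f/22 → f/16 → f/11 → f/8 → f/5.6 → f/4 → f/2.8 → f/2.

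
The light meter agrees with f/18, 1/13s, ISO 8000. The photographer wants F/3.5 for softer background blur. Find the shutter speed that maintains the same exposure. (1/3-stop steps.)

1/320s

Aperture: f/18 → f/16 → f/14 → f/13 → f/11 → f/10 → f/9 → f/8 → f/7.1 → f/6.3 → f/5.6 → f/5 → f/4.5 → f/4 → f/3.5 — 4 2/3 stops opened up (brighter).
Need 4 2/3 stops darker from the shutter speed: 1/13 → 1/15 → 1/20 → 1/25 → 1/30 → 1/40 → 1/50 → 1/60 → 1/80 → 1/100 → 1/125 → 1/160 → 1/200 → 1/250 → 1/320.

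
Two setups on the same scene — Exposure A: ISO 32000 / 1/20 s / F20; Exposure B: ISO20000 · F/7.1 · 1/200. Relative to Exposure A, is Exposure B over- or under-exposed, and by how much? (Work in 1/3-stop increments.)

Aperture: f/20 → f/18 → f/16 → f/14 → f/13 → f/11 → f/10 → f/9 → f/8 → f/7.1 — 3 stops wider (brighter).
Shutter speed: 1/20 → 1/25 → 1/30 → 1/40 → 1/50 → 1/60 → 1/80 → 1/100 → 1/125 → 1/160 → 1/200 — 3 1/3 stops faster (darker).
ISO: 32000 → 25600 → 20000 — 2/3 stop lower (darker).
Net: +3 −3 1/3 −2/3 = −1 stop.

1 stop darker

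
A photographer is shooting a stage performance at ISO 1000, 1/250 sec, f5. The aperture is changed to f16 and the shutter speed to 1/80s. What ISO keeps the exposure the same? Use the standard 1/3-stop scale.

ISO 3200

Aperture: f/5 → f/5.6 → f/6.3 → f/7.1 → f/8 → f/9 → f/10 → f/11 → f/13 → f/14 → f/16 — 3 1/3 stops stopped down (darker).
Shutter speed: 1/250 → 1/200 → 1/160 → 1/125 → 1/100 → 1/80 — 1 2/3 stops longer (brighter).
Net change so far: 1 2/3 stops darker. Offset with the ISO: 1000 → 1250 → 1600 → 2000 → 2500 → 3200.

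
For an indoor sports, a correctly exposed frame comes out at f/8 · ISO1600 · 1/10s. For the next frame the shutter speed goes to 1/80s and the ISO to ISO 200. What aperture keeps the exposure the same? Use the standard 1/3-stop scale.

f/1.0

Shutter speed: 1/10 → 1/13 → 1/15 → 1/20 → 1/25 → 1/30 → 1/40 → 1/50 → 1/60 → 1/80 — 3 stops shorter (darker).
ISO: 1600 → 1250 → 1000 → 800 → 640 → 500 → 400 → 320 → 250 → 200 — 3 stops dropped (darker).
Net change so far: 6 stops darker. Offset with the aperture: f/8 → f/7.1 → f/6.3 → f/5.6 → f/5 → f/4.5 → f/4 → f/3.5 → f/3.2 → f/2.8 → f/2.5 → f/2.2 → f/2 → f/1.8 → f/1.6 → f/1.4 → f/1.2 → f/1.1 → f/1.0.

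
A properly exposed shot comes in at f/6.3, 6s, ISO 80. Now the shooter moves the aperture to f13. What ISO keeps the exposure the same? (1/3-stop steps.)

ISO 320

Aperture: f/6.3 → f/7.1 → f/8 → f/9 → f/10 → f/11 → f/13 — 2 stops narrower (darker).
Need 2 stops brighter from the ISO: 80 → 100 → 125 → 160 → 200 → 250 → 320.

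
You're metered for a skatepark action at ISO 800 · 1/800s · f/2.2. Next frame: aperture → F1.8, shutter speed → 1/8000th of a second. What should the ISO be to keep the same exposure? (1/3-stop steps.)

ISO 5000

Aperture: f/2.2 → f/2 → f/1.8 — 2/3 stop larger aperture (brighter).
Shutter speed: 1/800 → 1/1000 → 1/1250 → 1/1600 → 1/2000 → 1/2500 → 1/3200 → 1/4000 → 1/5000 → 1/6400 → 1/8000 — 3 1/3 stops faster (darker).
Net change so far: 2 2/3 stops darker. Offset with the ISO: 800 → 1000 → 1250 → 1600 → 2000 → 2500 → 3200 → 4000 → 5000.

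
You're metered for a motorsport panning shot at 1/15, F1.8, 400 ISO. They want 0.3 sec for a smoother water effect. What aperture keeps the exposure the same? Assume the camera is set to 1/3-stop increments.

Shutter speed: 1/15 → 1/13 → 1/10 → 1/8 → 1/6 → 1/5 → 1/4 → 0.3 — 2 1/3 stops longer (brighter).
Need 2 1/3 stops darker from the aperture: f/1.8 → f/2 → f/2.2 → f/2.5 → f/2.8 → f/3.2 → f/3.5 → f/4.

f/4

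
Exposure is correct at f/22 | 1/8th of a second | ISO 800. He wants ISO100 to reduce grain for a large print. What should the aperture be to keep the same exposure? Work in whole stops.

f/8

ISO: 800 → 400 → 200 → 100 — 3 stops lower (darker).
Need 3 stops brighter from the aperture: f/22 → f/16 → f/11 → f/8.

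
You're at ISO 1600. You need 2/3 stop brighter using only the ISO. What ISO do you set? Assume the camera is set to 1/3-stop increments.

ISO: 1600 → 2000 → 2500 — 2/3 stop higher (brighter).

ISO 2500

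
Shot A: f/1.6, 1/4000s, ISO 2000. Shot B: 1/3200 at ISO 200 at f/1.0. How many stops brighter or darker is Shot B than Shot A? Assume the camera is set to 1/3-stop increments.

1 2/3 stops darker

Aperture: f/1.6 → f/1.4 → f/1.2 → f/1.1 → f/1.0 — 1 1/3 stops opened up (brighter).
Shutter speed: 1/4000 → 1/3200 — 1/3 stop slower (brighter).
ISO: 2000 → 1600 → 1250 → 1000 → 800 → 640 → 500 → 400 → 320 → 250 → 200 — 3 1/3 stops lower (darker).
Net: +1 1/3 +1/3 −3 1/3 = −1 2/3 stops.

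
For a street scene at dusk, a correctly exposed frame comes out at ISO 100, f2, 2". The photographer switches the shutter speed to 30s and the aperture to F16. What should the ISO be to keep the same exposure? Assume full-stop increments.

ISO 400

Shutter speed: 2 → 4 → 8 → 15 → 30 — 4 stops longer (brighter).
Aperture: f/2 → f/2.8 → f/4 → f/5.6 → f/8 → f/11 → f/16 — 6 stops stopped down (darker).
Net change so far: 2 stops darker. Offset with the ISO: 100 → 200 → 400.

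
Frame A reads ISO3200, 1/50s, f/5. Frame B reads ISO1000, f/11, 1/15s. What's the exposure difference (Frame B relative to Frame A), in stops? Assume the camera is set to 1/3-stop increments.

Aperture: f/5 → f/5.6 → f/6.3 → f/7.1 → f/8 → f/9 → f/10 → f/11 — 2 1/3 stops narrower (darker).
Shutter speed: 1/50 → 1/40 → 1/30 → 1/25 → 1/20 → 1/15 — 1 2/3 stops longer (brighter).
ISO: 3200 → 2500 → 2000 → 1600 → 1250 → 1000 — 1 2/3 stops lower (darker).
Net: −2 1/3 +1 2/3 −1 2/3 = −2 1/3 stops.

2 1/3 stops darker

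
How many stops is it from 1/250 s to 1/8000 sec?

5 stops

1/250 → 1/500 → 1/1000 → 1/2000 → 1/4000 → 1/8000 — count the steps: 5 stops.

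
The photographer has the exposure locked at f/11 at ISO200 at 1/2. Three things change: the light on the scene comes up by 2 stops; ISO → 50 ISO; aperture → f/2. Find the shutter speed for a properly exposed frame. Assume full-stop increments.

1/60s

Scene light: 2 stops brighter.
ISO: 200 → 100 → 50 — 2 stops dropped (darker).
Aperture: f/11 → f/8 → f/5.6 → f/4 → f/2.8 → f/2 — 5 stops wider (brighter).
Net so far: 5 stops brighter. Shutter speed: 1/2 → 1/4 → 1/8 → 1/15 → 1/30 → 1/60.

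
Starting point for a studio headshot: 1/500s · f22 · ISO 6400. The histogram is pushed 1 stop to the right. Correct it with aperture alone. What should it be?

Overexposed by 1 stop → need 1 stop darker.
Aperture: f/22 → f/32.

f/32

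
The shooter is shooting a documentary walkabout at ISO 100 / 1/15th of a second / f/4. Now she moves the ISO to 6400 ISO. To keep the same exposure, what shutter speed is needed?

ISO: 100 → 200 → 400 → 800 → 1600 → 3200 → 6400 — 6 stops raised (brighter).
Need 6 stops darker from the shutter speed: 1/15 → 1/30 → 1/60 → 1/125 → 1/250 → 1/500 → 1/1000.

1/1000s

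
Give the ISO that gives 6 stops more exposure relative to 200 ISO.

ISO 12800

ISO: 200 → 400 → 800 → 1600 → 3200 → 6400 → 12800 — 6 stops higher (brighter).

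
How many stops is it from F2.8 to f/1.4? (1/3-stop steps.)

2 stops

f/2.8 → f/2.5 → f/2.2 → f/2 → f/1.8 → f/1.6 → f/1.4 — count the steps: 6 third-stops = 2 stops.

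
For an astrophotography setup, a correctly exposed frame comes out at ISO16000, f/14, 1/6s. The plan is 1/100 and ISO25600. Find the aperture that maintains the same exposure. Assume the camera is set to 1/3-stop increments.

f/4.5

Shutter speed: 1/6 → 1/8 → 1/10 → 1/13 → 1/15 → 1/20 → 1/25 → 1/30 → 1/40 → 1/50 → 1/60 → 1/80 → 1/100 — 4 stops shorter (darker).
ISO: 16000 → 20000 → 25600 — 2/3 stop raised (brighter).
Net change so far: 3 1/3 stops darker. Offset with the aperture: f/14 → f/13 → f/11 → f/10 → f/9 → f/8 → f/7.1 → f/6.3 → f/5.6 → f/5 → f/4.5.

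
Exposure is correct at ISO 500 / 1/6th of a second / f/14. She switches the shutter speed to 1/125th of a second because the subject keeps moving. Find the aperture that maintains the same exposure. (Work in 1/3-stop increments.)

f/3.2

Shutter speed: 1/6 → 1/8 → 1/10 → 1/13 → 1/15 → 1/20 → 1/25 → 1/30 → 1/40 → 1/50 → 1/60 → 1/80 → 1/100 → 1/125 — 4 1/3 stops shorter (darker).
Need 4 1/3 stops brighter from the aperture: f/14 → f/13 → f/11 → f/10 → f/9 → f/8 → f/7.1 → f/6.3 → f/5.6 → f/5 → f/4.5 → f/4 → f/3.5 → f/3.2.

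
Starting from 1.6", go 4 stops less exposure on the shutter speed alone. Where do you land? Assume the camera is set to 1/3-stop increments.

1/10s

Shutter speed: 1.6 → 1.3 → 1 → 0.8 → 0.6 → 0.5 → 0.4 → 0.3 → 1/4 → 1/5 → 1/6 → 1/8 → 1/10 — 4 stops shorter (darker).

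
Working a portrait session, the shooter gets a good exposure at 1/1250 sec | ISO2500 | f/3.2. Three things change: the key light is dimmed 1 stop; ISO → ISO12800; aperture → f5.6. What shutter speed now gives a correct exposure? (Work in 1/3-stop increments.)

Scene light: 1 stop darker.
ISO: 2500 → 3200 → 4000 → 5000 → 6400 → 8000 → 10000 → 12800 — 2 1/3 stops raised (brighter).
Aperture: f/3.2 → f/3.5 → f/4 → f/4.5 → f/5 → f/5.6 — 1 2/3 stops narrower (darker).
Net so far: 1/3 stop darker. Shutter speed: 1/1250 → 1/1000.

1/1000s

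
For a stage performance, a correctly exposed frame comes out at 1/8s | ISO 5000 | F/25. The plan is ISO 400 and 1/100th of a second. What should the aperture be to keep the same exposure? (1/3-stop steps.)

ISO: 5000 → 4000 → 3200 → 2500 → 2000 → 1600 → 1250 → 1000 → 800 → 640 → 500 → 400 — 3 2/3 stops lower (darker).
Shutter speed: 1/8 → 1/10 → 1/13 → 1/15 → 1/20 → 1/25 → 1/30 → 1/40 → 1/50 → 1/60 → 1/80 → 1/100 — 3 2/3 stops shorter (darker).
Net change so far: 7 1/3 stops darker. Offset with the aperture: f/25 → f/22 → f/20 → f/18 → f/16 → f/14 → f/13 → f/11 → f/10 → f/9 → f/8 → f/7.1 → f/6.3 → f/5.6 → f/5 → f/4.5 → f/4 → f/3.5 → f/3.2 → f/2.8 → f/2.5 → f/2.2 → f/2.

f/2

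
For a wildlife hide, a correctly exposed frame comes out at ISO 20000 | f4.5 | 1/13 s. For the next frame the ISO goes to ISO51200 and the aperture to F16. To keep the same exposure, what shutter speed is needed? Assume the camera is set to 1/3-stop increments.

ISO: 20000 → 25600 → 32000 → 40000 → 51200 — 1 1/3 stops raised (brighter).
Aperture: f/4.5 → f/5 → f/5.6 → f/6.3 → f/7.1 → f/8 → f/9 → f/10 → f/11 → f/13 → f/14 → f/16 — 3 2/3 stops stopped down (darker).
Net change so far: 2 1/3 stops darker. Offset with the shutter speed: 1/13 → 1/10 → 1/8 → 1/6 → 1/5 → 1/4 → 0.3 → 0.4.

0.4 s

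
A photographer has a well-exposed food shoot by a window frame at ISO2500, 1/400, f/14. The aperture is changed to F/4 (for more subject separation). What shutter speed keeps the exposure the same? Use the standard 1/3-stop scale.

1/5000s

Aperture: f/14 → f/13 → f/11 → f/10 → f/9 → f/8 → f/7.1 → f/6.3 → f/5.6 → f/5 → f/4.5 → f/4 — 3 2/3 stops opened up (brighter).
Need 3 2/3 stops darker from the shutter speed: 1/400 → 1/500 → 1/640 → 1/800 → 1/1000 → 1/1250 → 1/1600 → 1/2000 → 1/2500 → 1/3200 → 1/4000 → 1/5000.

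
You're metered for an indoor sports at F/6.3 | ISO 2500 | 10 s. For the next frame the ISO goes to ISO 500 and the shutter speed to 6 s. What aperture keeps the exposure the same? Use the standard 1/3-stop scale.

ISO: 2500 → 2000 → 1600 → 1250 → 1000 → 800 → 640 → 500 — 2 1/3 stops dropped (darker).
Shutter speed: 10 → 8 → 6 — 2/3 stop faster (darker).
Net change so far: 3 stops darker. Offset with the aperture: f/6.3 → f/5.6 → f/5 → f/4.5 → f/4 → f/3.5 → f/3.2 → f/2.8 → f/2.5 → f/2.2.

f/2.2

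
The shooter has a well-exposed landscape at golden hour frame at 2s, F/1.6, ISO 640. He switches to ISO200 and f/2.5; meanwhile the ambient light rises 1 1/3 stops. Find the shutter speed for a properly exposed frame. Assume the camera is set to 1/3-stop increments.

Scene light: 1 1/3 stops brighter.
ISO: 640 → 500 → 400 → 320 → 250 → 200 — 1 2/3 stops dropped (darker).
Aperture: f/1.6 → f/1.8 → f/2 → f/2.2 → f/2.5 — 1 1/3 stops narrower (darker).
Net so far: 1 2/3 stops darker. Shutter speed: 2 → 2.5 → 3.2 → 4 → 5 → 6.

6 s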